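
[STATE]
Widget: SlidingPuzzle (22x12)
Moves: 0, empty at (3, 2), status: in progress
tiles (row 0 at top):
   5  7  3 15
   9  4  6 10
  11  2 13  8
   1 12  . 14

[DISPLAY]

┌────┬────┬────┬────┐ 
│  5 │  7 │  3 │ 15 │ 
├────┼────┼────┼────┤ 
│  9 │  4 │  6 │ 10 │ 
├────┼────┼────┼────┤ 
│ 11 │  2 │ 13 │  8 │ 
├────┼────┼────┼────┤ 
│  1 │ 12 │    │ 14 │ 
└────┴────┴────┴────┘ 
Moves: 0              
                      
                      


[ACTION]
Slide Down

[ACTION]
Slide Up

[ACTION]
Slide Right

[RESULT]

┌────┬────┬────┬────┐ 
│  5 │  7 │  3 │ 15 │ 
├────┼────┼────┼────┤ 
│  9 │  4 │  6 │ 10 │ 
├────┼────┼────┼────┤ 
│ 11 │  2 │ 13 │  8 │ 
├────┼────┼────┼────┤ 
│  1 │    │ 12 │ 14 │ 
└────┴────┴────┴────┘ 
Moves: 3              
                      
                      


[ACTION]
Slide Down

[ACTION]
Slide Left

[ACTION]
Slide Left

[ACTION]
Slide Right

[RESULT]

┌────┬────┬────┬────┐ 
│  5 │  7 │  3 │ 15 │ 
├────┼────┼────┼────┤ 
│  9 │  4 │  6 │ 10 │ 
├────┼────┼────┼────┤ 
│ 11 │ 13 │    │  8 │ 
├────┼────┼────┼────┤ 
│  1 │  2 │ 12 │ 14 │ 
└────┴────┴────┴────┘ 
Moves: 7              
                      
                      


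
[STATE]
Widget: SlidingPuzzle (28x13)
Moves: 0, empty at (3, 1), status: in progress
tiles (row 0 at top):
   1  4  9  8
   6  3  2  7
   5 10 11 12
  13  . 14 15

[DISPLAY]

┌────┬────┬────┬────┐       
│  1 │  4 │  9 │  8 │       
├────┼────┼────┼────┤       
│  6 │  3 │  2 │  7 │       
├────┼────┼────┼────┤       
│  5 │ 10 │ 11 │ 12 │       
├────┼────┼────┼────┤       
│ 13 │    │ 14 │ 15 │       
└────┴────┴────┴────┘       
Moves: 0                    
                            
                            
                            


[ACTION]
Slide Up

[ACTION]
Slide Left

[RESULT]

┌────┬────┬────┬────┐       
│  1 │  4 │  9 │  8 │       
├────┼────┼────┼────┤       
│  6 │  3 │  2 │  7 │       
├────┼────┼────┼────┤       
│  5 │ 10 │ 11 │ 12 │       
├────┼────┼────┼────┤       
│ 13 │ 14 │    │ 15 │       
└────┴────┴────┴────┘       
Moves: 1                    
                            
                            
                            


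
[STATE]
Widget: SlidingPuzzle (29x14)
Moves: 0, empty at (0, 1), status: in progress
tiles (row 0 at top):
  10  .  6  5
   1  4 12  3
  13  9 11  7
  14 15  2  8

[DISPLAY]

┌────┬────┬────┬────┐        
│ 10 │    │  6 │  5 │        
├────┼────┼────┼────┤        
│  1 │  4 │ 12 │  3 │        
├────┼────┼────┼────┤        
│ 13 │  9 │ 11 │  7 │        
├────┼────┼────┼────┤        
│ 14 │ 15 │  2 │  8 │        
└────┴────┴────┴────┘        
Moves: 0                     
                             
                             
                             
                             


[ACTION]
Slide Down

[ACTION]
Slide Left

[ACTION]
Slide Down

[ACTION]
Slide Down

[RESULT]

┌────┬────┬────┬────┐        
│ 10 │  6 │    │  5 │        
├────┼────┼────┼────┤        
│  1 │  4 │ 12 │  3 │        
├────┼────┼────┼────┤        
│ 13 │  9 │ 11 │  7 │        
├────┼────┼────┼────┤        
│ 14 │ 15 │  2 │  8 │        
└────┴────┴────┴────┘        
Moves: 1                     
                             
                             
                             
                             


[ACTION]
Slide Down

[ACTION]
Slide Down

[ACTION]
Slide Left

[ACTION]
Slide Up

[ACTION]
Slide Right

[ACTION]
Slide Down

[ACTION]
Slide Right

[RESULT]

┌────┬────┬────┬────┐        
│ 10 │    │  6 │  3 │        
├────┼────┼────┼────┤        
│  1 │  4 │  5 │ 12 │        
├────┼────┼────┼────┤        
│ 13 │  9 │ 11 │  7 │        
├────┼────┼────┼────┤        
│ 14 │ 15 │  2 │  8 │        
└────┴────┴────┴────┘        
Moves: 6                     
                             
                             
                             
                             


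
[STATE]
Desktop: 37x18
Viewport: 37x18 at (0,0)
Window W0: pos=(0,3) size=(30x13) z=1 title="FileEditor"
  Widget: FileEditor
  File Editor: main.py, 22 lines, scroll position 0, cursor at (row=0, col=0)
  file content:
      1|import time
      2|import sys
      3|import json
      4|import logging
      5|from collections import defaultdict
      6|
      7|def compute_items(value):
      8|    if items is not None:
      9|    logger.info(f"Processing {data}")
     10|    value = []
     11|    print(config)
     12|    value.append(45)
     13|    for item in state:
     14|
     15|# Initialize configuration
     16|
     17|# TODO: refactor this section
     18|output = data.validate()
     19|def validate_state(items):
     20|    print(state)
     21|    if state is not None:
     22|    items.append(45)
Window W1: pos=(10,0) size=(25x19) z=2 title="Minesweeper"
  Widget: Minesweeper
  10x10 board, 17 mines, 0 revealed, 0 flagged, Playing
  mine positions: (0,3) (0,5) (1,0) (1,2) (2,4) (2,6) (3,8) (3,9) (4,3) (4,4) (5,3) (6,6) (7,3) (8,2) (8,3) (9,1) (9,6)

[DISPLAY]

          ┏━━━━━━━━━━━━━━━━━━━━━━━┓  
          ┃ Minesweeper           ┃  
          ┠───────────────────────┨  
┏━━━━━━━━━┃■■■■■■■■■■             ┃  
┃ FileEdit┃■■■■■■■■■■             ┃  
┠─────────┃■■■■■■■■■■             ┃  
┃█mport ti┃■■■■■■■■■■             ┃  
┃import sy┃■■■■■■■■■■             ┃  
┃import js┃■■■■■■■■■■             ┃  
┃import lo┃■■■■■■■■■■             ┃  
┃from coll┃■■■■■■■■■■             ┃  
┃         ┃■■■■■■■■■■             ┃  
┃def compu┃■■■■■■■■■■             ┃  
┃    if it┃                       ┃  
┃    logge┃                       ┃  
┗━━━━━━━━━┃                       ┃  
          ┃                       ┃  
          ┃                       ┃  


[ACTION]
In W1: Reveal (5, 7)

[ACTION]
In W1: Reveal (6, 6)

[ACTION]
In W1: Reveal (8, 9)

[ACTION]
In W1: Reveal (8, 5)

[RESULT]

          ┏━━━━━━━━━━━━━━━━━━━━━━━┓  
          ┃ Minesweeper           ┃  
          ┠───────────────────────┨  
┏━━━━━━━━━┃■■■✹■✹■■■■             ┃  
┃ FileEdit┃✹■✹■■■■■■■             ┃  
┠─────────┃■■■■✹■✹■■■             ┃  
┃█mport ti┃■■■■■■■■✹✹             ┃  
┃import sy┃■■■✹✹■■■■■             ┃  
┃import js┃■■■✹■■■1■■             ┃  
┃import lo┃■■■■■■✹■■■             ┃  
┃from coll┃■■■✹■■■■■■             ┃  
┃         ┃■■✹✹■■■■■■             ┃  
┃def compu┃■✹■■■■✹■■■             ┃  
┃    if it┃                       ┃  
┃    logge┃                       ┃  
┗━━━━━━━━━┃                       ┃  
          ┃                       ┃  
          ┃                       ┃  


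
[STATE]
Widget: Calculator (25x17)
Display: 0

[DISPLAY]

                        0
┌───┬───┬───┬───┐        
│ 7 │ 8 │ 9 │ ÷ │        
├───┼───┼───┼───┤        
│ 4 │ 5 │ 6 │ × │        
├───┼───┼───┼───┤        
│ 1 │ 2 │ 3 │ - │        
├───┼───┼───┼───┤        
│ 0 │ . │ = │ + │        
├───┼───┼───┼───┤        
│ C │ MC│ MR│ M+│        
└───┴───┴───┴───┘        
                         
                         
                         
                         
                         


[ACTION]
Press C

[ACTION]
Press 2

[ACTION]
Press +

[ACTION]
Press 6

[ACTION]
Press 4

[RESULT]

                       64
┌───┬───┬───┬───┐        
│ 7 │ 8 │ 9 │ ÷ │        
├───┼───┼───┼───┤        
│ 4 │ 5 │ 6 │ × │        
├───┼───┼───┼───┤        
│ 1 │ 2 │ 3 │ - │        
├───┼───┼───┼───┤        
│ 0 │ . │ = │ + │        
├───┼───┼───┼───┤        
│ C │ MC│ MR│ M+│        
└───┴───┴───┴───┘        
                         
                         
                         
                         
                         


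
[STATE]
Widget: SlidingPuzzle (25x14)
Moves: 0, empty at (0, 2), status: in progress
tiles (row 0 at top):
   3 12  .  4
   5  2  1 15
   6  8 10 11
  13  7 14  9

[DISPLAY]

┌────┬────┬────┬────┐    
│  3 │ 12 │    │  4 │    
├────┼────┼────┼────┤    
│  5 │  2 │  1 │ 15 │    
├────┼────┼────┼────┤    
│  6 │  8 │ 10 │ 11 │    
├────┼────┼────┼────┤    
│ 13 │  7 │ 14 │  9 │    
└────┴────┴────┴────┘    
Moves: 0                 
                         
                         
                         
                         


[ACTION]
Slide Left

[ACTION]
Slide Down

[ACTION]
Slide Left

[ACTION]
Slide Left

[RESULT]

┌────┬────┬────┬────┐    
│  3 │ 12 │  4 │    │    
├────┼────┼────┼────┤    
│  5 │  2 │  1 │ 15 │    
├────┼────┼────┼────┤    
│  6 │  8 │ 10 │ 11 │    
├────┼────┼────┼────┤    
│ 13 │  7 │ 14 │  9 │    
└────┴────┴────┴────┘    
Moves: 1                 
                         
                         
                         
                         


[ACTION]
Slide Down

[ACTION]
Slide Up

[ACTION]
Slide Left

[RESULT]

┌────┬────┬────┬────┐    
│  3 │ 12 │  4 │ 15 │    
├────┼────┼────┼────┤    
│  5 │  2 │  1 │    │    
├────┼────┼────┼────┤    
│  6 │  8 │ 10 │ 11 │    
├────┼────┼────┼────┤    
│ 13 │  7 │ 14 │  9 │    
└────┴────┴────┴────┘    
Moves: 2                 
                         
                         
                         
                         


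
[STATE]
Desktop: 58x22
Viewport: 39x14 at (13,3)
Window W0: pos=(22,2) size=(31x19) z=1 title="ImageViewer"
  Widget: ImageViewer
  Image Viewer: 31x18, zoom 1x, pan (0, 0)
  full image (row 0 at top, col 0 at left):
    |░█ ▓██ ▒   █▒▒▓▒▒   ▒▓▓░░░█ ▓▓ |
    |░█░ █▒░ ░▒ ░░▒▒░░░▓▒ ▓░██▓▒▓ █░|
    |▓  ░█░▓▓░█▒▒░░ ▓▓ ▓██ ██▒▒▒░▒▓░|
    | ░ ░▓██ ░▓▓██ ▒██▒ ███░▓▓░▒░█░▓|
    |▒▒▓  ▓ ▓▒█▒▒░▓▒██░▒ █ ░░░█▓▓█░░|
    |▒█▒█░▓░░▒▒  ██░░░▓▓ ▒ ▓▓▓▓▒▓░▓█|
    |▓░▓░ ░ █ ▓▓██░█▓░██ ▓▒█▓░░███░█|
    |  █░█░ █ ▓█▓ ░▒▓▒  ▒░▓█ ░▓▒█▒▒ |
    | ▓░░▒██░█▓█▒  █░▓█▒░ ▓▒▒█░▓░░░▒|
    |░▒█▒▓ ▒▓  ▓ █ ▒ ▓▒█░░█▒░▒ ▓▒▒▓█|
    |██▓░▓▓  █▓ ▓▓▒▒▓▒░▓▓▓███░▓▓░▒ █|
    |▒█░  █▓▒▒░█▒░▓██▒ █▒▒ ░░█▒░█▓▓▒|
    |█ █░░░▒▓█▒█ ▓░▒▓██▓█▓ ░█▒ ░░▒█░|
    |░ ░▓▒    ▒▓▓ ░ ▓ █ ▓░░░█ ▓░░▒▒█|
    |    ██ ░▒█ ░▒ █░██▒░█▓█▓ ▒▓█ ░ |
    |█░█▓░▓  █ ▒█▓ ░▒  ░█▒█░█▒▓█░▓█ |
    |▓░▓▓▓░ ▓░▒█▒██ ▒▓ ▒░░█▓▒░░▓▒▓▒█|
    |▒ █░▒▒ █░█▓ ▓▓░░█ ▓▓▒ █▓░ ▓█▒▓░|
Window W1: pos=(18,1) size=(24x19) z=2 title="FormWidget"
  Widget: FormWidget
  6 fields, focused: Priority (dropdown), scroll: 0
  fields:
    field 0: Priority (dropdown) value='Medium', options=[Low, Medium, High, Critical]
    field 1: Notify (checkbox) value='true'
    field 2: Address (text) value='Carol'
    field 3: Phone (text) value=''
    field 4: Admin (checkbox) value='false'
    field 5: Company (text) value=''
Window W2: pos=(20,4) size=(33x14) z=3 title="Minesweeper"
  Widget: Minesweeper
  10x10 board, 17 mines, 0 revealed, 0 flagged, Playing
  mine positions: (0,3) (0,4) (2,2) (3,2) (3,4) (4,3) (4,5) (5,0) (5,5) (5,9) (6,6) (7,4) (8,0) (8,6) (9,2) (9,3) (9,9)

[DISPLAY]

     ┠──────────────────────┨          
     ┃>┏━━━━━━━━━━━━━━━━━━━━━━━━━━━━━━━
     ┃ ┃ Minesweeper                   
     ┃ ┠───────────────────────────────
     ┃ ┃■■■■■■■■■■                     
     ┃ ┃■■■■■■■■■■                     
     ┃ ┃■■■■■■■■■■                     
     ┃ ┃■■■■■■■■■■                     
     ┃ ┃■■■■■■■■■■                     
     ┃ ┃■■■■■■■■■■                     
     ┃ ┃■■■■■■■■■■                     
     ┃ ┃■■■■■■■■■■                     
     ┃ ┃■■■■■■■■■■                     
     ┃ ┃■■■■■■■■■■                     


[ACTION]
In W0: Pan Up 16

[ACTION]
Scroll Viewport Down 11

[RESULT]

     ┃ ┃■■■■■■■■■■                     
     ┃ ┃■■■■■■■■■■                     
     ┃ ┃■■■■■■■■■■                     
     ┃ ┃■■■■■■■■■■                     
     ┃ ┃■■■■■■■■■■                     
     ┃ ┃■■■■■■■■■■                     
     ┃ ┃■■■■■■■■■■                     
     ┃ ┃■■■■■■■■■■                     
     ┃ ┃■■■■■■■■■■                     
     ┃ ┗━━━━━━━━━━━━━━━━━━━━━━━━━━━━━━━
     ┃                      ┃▓░░░█ ▓░░▒
     ┗━━━━━━━━━━━━━━━━━━━━━━┛░█▓█▓ ▒▓█ 
         ┗━━━━━━━━━━━━━━━━━━━━━━━━━━━━━
                                       


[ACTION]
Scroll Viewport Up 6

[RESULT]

     ┃ FormWidget           ┃━━━━━━━━━━
     ┠──────────────────────┨          
     ┃>┏━━━━━━━━━━━━━━━━━━━━━━━━━━━━━━━
     ┃ ┃ Minesweeper                   
     ┃ ┠───────────────────────────────
     ┃ ┃■■■■■■■■■■                     
     ┃ ┃■■■■■■■■■■                     
     ┃ ┃■■■■■■■■■■                     
     ┃ ┃■■■■■■■■■■                     
     ┃ ┃■■■■■■■■■■                     
     ┃ ┃■■■■■■■■■■                     
     ┃ ┃■■■■■■■■■■                     
     ┃ ┃■■■■■■■■■■                     
     ┃ ┃■■■■■■■■■■                     


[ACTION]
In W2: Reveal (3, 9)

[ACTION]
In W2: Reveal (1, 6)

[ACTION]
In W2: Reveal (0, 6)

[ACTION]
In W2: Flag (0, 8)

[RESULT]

     ┃ FormWidget           ┃━━━━━━━━━━
     ┠──────────────────────┨          
     ┃>┏━━━━━━━━━━━━━━━━━━━━━━━━━━━━━━━
     ┃ ┃ Minesweeper                   
     ┃ ┠───────────────────────────────
     ┃ ┃■■■■■1                         
     ┃ ┃■■■■■1                         
     ┃ ┃■■■■■1                         
     ┃ ┃■■■■■21                        
     ┃ ┃■■■■■■2 11                     
     ┃ ┃■■■■■■311■                     
     ┃ ┃■■■■■■■■■■                     
     ┃ ┃■■■■■■■■■■                     
     ┃ ┃■■■■■■■■■■                     


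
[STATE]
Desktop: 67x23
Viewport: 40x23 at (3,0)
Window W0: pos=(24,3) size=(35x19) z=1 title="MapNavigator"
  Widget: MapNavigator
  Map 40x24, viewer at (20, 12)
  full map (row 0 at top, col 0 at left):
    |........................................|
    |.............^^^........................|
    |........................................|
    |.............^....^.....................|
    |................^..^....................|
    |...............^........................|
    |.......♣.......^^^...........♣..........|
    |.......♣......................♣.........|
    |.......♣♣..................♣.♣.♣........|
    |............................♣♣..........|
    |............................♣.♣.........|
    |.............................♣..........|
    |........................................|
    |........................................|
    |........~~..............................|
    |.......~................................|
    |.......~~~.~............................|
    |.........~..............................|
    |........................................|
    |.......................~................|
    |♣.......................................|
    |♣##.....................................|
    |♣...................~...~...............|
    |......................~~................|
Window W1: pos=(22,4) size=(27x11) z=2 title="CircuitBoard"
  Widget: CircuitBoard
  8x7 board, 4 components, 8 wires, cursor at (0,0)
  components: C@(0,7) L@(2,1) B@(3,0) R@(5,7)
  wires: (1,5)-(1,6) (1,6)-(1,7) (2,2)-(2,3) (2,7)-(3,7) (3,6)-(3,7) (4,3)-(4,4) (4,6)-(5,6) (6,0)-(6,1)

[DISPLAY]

                                        
                                        
                                        
                     ┏━━━━━━━━━━━━━━━━━━
                   ┏━━━━━━━━━━━━━━━━━━━━
                   ┃ CircuitBoard       
                   ┠────────────────────
                   ┃   0 1 2 3 4 5 6 7  
                   ┃0  [.]              
                   ┃                    
                   ┃1                   
                   ┃                    
                   ┃2       L   · ─ ·   
                   ┃                    
                   ┗━━━━━━━━━━━━━━━━━━━━
                     ┃....~~............
                     ┃...~..............
                     ┃...~~~.~..........
                     ┃.....~............
                     ┃..................
                     ┃..................
                     ┗━━━━━━━━━━━━━━━━━━
                                        


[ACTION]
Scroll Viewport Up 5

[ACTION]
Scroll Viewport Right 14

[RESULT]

                                        
                                        
                                        
       ┏━━━━━━━━━━━━━━━━━━━━━━━━━━━━━━━━
     ┏━━━━━━━━━━━━━━━━━━━━━━━━━┓        
     ┃ CircuitBoard            ┃────────
     ┠─────────────────────────┨........
     ┃   0 1 2 3 4 5 6 7       ┃.♣......
     ┃0  [.]                   ┃..♣.....
     ┃                         ┃.♣.♣....
     ┃1                       ·┃♣♣......
     ┃                         ┃♣.♣.....
     ┃2       L   · ─ ·        ┃.♣......
     ┃                         ┃........
     ┗━━━━━━━━━━━━━━━━━━━━━━━━━┛........
       ┃....~~..........................
       ┃...~............................
       ┃...~~~.~........................
       ┃.....~..........................
       ┃................................
       ┃...................~............
       ┗━━━━━━━━━━━━━━━━━━━━━━━━━━━━━━━━
                                        


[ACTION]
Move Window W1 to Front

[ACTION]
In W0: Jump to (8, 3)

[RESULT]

                                        
                                        
                                        
       ┏━━━━━━━━━━━━━━━━━━━━━━━━━━━━━━━━
     ┏━━━━━━━━━━━━━━━━━━━━━━━━━┓        
     ┃ CircuitBoard            ┃────────
     ┠─────────────────────────┨        
     ┃   0 1 2 3 4 5 6 7       ┃        
     ┃0  [.]                   ┃        
     ┃                         ┃        
     ┃1                       ·┃........
     ┃                         ┃........
     ┃2       L   · ─ ·        ┃........
     ┃                         ┃..^.....
     ┗━━━━━━━━━━━━━━━━━━━━━━━━━┛^..^....
       ┃        ...............^........
       ┃        .......♣.......^^^......
       ┃        .......♣................
       ┃        .......♣♣...............
       ┃        ........................
       ┃        ........................
       ┗━━━━━━━━━━━━━━━━━━━━━━━━━━━━━━━━
                                        


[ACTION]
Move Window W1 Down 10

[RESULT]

                                        
                                        
                                        
       ┏━━━━━━━━━━━━━━━━━━━━━━━━━━━━━━━━
       ┃ MapNavigator                   
       ┠────────────────────────────────
       ┃                                
       ┃                                
       ┃                                
       ┃                                
       ┃        ........................
       ┃        .............^^^........
     ┏━━━━━━━━━━━━━━━━━━━━━━━━━┓........
     ┃ CircuitBoard            ┃..^.....
     ┠─────────────────────────┨^..^....
     ┃   0 1 2 3 4 5 6 7       ┃........
     ┃0  [.]                   ┃^^......
     ┃                         ┃........
     ┃1                       ·┃........
     ┃                         ┃........
     ┃2       L   · ─ ·        ┃........
     ┃                         ┃━━━━━━━━
     ┗━━━━━━━━━━━━━━━━━━━━━━━━━┛        


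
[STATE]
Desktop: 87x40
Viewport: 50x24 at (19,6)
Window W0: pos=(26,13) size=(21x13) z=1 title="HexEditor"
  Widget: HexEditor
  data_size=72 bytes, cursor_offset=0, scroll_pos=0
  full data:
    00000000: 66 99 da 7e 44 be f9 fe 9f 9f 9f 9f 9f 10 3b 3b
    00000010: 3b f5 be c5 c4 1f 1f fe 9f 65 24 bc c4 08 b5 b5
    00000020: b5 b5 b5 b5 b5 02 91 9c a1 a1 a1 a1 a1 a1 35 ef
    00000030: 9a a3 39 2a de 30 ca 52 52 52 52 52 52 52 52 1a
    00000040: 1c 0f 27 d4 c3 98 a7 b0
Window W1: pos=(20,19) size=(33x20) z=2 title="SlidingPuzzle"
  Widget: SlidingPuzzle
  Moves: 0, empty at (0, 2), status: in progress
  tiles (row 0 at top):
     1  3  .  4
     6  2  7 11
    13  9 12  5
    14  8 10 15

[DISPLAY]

                                                  
                                                  
                                                  
                                                  
                                                  
                                                  
                                                  
       ┏━━━━━━━━━━━━━━━━━━━┓                      
       ┃ HexEditor         ┃                      
       ┠───────────────────┨                      
       ┃00000000  66 99 da ┃                      
       ┃00000010  3b f5 be ┃                      
       ┃00000020  b5 b5 b5 ┃                      
 ┏━━━━━━━━━━━━━━━━━━━━━━━━━━━━━━━┓                
 ┃ SlidingPuzzle                 ┃                
 ┠───────────────────────────────┨                
 ┃┌────┬────┬────┬────┐          ┃                
 ┃│  1 │  3 │    │  4 │          ┃                
 ┃├────┼────┼────┼────┤          ┃                
 ┃│  6 │  2 │  7 │ 11 │          ┃                
 ┃├────┼────┼────┼────┤          ┃                
 ┃│ 13 │  9 │ 12 │  5 │          ┃                
 ┃├────┼────┼────┼────┤          ┃                
 ┃│ 14 │  8 │ 10 │ 15 │          ┃                


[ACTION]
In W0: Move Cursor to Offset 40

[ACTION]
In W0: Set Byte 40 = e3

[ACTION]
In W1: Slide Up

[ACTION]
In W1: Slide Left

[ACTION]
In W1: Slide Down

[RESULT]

                                                  
                                                  
                                                  
                                                  
                                                  
                                                  
                                                  
       ┏━━━━━━━━━━━━━━━━━━━┓                      
       ┃ HexEditor         ┃                      
       ┠───────────────────┨                      
       ┃00000000  66 99 da ┃                      
       ┃00000010  3b f5 be ┃                      
       ┃00000020  b5 b5 b5 ┃                      
 ┏━━━━━━━━━━━━━━━━━━━━━━━━━━━━━━━┓                
 ┃ SlidingPuzzle                 ┃                
 ┠───────────────────────────────┨                
 ┃┌────┬────┬────┬────┐          ┃                
 ┃│  1 │  3 │  7 │    │          ┃                
 ┃├────┼────┼────┼────┤          ┃                
 ┃│  6 │  2 │ 11 │  4 │          ┃                
 ┃├────┼────┼────┼────┤          ┃                
 ┃│ 13 │  9 │ 12 │  5 │          ┃                
 ┃├────┼────┼────┼────┤          ┃                
 ┃│ 14 │  8 │ 10 │ 15 │          ┃                


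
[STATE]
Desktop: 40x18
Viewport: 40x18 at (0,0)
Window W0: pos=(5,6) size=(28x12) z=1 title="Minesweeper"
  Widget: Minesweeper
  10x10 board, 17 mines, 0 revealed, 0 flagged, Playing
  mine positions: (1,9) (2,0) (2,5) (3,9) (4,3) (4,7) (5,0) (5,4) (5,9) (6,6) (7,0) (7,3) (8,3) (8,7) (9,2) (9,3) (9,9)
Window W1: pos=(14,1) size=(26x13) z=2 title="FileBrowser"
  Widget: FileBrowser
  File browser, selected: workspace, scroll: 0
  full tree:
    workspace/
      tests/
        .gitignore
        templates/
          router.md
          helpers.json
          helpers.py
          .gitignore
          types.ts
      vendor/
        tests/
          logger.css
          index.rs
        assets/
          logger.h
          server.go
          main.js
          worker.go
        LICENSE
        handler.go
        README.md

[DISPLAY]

                                        
              ┏━━━━━━━━━━━━━━━━━━━━━━━━┓
              ┃ FileBrowser            ┃
              ┠────────────────────────┨
              ┃> [-] workspace/        ┃
              ┃    [+] tests/          ┃
     ┏━━━━━━━━┃    [+] vendor/         ┃
     ┃ Mineswe┃                        ┃
     ┠────────┃                        ┃
     ┃■■■■■■■■┃                        ┃
     ┃■■■■■■■■┃                        ┃
     ┃■■■■■■■■┃                        ┃
     ┃■■■■■■■■┃                        ┃
     ┃■■■■■■■■┗━━━━━━━━━━━━━━━━━━━━━━━━┛
     ┃■■■■■■■■■■                ┃       
     ┃■■■■■■■■■■                ┃       
     ┃■■■■■■■■■■                ┃       
     ┗━━━━━━━━━━━━━━━━━━━━━━━━━━┛       


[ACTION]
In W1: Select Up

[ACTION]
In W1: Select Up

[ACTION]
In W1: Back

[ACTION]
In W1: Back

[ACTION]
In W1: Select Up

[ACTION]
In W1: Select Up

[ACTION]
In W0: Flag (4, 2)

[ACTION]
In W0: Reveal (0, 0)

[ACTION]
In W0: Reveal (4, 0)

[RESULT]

                                        
              ┏━━━━━━━━━━━━━━━━━━━━━━━━┓
              ┃ FileBrowser            ┃
              ┠────────────────────────┨
              ┃> [-] workspace/        ┃
              ┃    [+] tests/          ┃
     ┏━━━━━━━━┃    [+] vendor/         ┃
     ┃ Mineswe┃                        ┃
     ┠────────┃                        ┃
     ┃        ┃                        ┃
     ┃11  111 ┃                        ┃
     ┃■1  1■1 ┃                        ┃
     ┃■1112■21┃                        ┃
     ┃1■⚑■■■■■┗━━━━━━━━━━━━━━━━━━━━━━━━┛
     ┃■■■■■■■■■■                ┃       
     ┃■■■■■■■■■■                ┃       
     ┃■■■■■■■■■■                ┃       
     ┗━━━━━━━━━━━━━━━━━━━━━━━━━━┛       


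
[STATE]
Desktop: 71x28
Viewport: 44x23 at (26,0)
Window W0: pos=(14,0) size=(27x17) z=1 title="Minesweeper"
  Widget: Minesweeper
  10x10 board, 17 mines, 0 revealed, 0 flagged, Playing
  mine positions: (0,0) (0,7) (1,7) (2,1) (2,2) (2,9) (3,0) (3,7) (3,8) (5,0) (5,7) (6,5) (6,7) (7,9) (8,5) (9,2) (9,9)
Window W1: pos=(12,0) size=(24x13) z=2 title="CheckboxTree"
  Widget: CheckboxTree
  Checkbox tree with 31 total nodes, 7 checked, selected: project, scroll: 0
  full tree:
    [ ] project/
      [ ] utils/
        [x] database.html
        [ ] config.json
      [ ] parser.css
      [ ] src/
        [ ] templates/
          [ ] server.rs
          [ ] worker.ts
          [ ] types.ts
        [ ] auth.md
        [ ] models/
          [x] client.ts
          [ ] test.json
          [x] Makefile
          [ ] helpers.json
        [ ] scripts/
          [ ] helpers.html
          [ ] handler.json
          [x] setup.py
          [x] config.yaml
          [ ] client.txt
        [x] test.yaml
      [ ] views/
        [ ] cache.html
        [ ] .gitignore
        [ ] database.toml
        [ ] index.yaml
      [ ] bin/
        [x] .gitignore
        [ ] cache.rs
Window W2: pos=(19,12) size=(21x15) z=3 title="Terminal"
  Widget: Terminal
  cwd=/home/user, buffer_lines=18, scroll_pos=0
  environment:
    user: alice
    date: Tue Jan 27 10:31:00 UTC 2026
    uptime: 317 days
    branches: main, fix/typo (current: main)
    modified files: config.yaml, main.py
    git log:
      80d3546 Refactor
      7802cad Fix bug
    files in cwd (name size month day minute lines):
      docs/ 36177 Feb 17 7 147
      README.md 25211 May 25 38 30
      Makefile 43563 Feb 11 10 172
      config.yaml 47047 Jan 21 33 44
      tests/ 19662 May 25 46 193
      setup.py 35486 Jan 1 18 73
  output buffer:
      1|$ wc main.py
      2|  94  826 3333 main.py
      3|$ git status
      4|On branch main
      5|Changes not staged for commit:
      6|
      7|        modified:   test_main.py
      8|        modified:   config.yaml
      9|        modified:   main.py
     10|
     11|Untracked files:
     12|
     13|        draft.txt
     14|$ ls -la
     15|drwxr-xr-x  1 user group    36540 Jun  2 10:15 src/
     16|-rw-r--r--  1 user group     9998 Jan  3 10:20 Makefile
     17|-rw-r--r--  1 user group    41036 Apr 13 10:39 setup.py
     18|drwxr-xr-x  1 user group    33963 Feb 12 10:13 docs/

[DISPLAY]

━━━━━━━━━┓━━━━┓                             
         ┃    ┃                             
─────────┨────┨                             
         ┃    ┃                             
         ┃    ┃                             
base.html┃    ┃                             
ig.json  ┃    ┃                             
.css     ┃    ┃                             
         ┃    ┃                             
lates/   ┃    ┃                             
rver.rs  ┃    ┃                             
rker.ts  ┃    ┃                             
━━━━━━━━━━━━━┓┃                             
nal          ┃┃                             
─────────────┨┃                             
ain.py       ┃┃                             
826 3333 main┃┛                             
status       ┃                              
nch main     ┃                              
s not staged ┃                              
             ┃                              
  modified:  ┃                              
  modified:  ┃                              


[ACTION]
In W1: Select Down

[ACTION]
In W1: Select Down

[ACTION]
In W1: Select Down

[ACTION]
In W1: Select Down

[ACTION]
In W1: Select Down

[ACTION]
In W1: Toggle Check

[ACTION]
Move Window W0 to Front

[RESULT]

━━━━━━━━━━━━━━┓                             
r             ┃                             
──────────────┨                             
              ┃                             
              ┃                             
              ┃                             
              ┃                             
              ┃                             
              ┃                             
              ┃                             
              ┃                             
              ┃                             
              ┃                             
              ┃                             
              ┃                             
              ┃                             
━━━━━━━━━━━━━━┛                             
status       ┃                              
nch main     ┃                              
s not staged ┃                              
             ┃                              
  modified:  ┃                              
  modified:  ┃                              


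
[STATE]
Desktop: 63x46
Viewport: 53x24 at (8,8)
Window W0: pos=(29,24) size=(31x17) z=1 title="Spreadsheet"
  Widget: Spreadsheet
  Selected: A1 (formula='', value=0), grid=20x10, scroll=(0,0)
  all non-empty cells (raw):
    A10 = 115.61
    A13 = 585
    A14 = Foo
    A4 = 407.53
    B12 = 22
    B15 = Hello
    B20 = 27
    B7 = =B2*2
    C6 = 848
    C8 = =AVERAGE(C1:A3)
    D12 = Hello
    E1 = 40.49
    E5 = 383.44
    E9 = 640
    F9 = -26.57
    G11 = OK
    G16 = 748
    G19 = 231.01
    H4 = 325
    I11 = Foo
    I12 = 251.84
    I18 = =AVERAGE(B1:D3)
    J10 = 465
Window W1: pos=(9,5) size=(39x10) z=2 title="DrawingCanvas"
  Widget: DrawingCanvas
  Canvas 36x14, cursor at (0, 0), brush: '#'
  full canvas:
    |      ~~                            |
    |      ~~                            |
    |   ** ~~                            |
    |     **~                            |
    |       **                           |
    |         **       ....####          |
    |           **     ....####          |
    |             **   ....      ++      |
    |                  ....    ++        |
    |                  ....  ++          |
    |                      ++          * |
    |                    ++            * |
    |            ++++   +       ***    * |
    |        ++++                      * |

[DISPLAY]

 ┃+     ~~                             ┃             
 ┃      ~~                             ┃             
 ┃   ** ~~                             ┃             
 ┃     **~                             ┃             
 ┃       **                            ┃             
 ┃         **       ....####           ┃             
 ┗━━━━━━━━━━━━━━━━━━━━━━━━━━━━━━━━━━━━━┛             
                                                     
                                                     
                                                     
                                                     
                                                     
                                                     
                                                     
                                                     
                                                     
                     ┏━━━━━━━━━━━━━━━━━━━━━━━━━━━━━┓ 
                     ┃ Spreadsheet                 ┃ 
                     ┠─────────────────────────────┨ 
                     ┃A1:                          ┃ 
                     ┃       A       B       C     ┃ 
                     ┃-----------------------------┃ 
                     ┃  1      [0]       0       0 ┃ 
                     ┃  2        0       0       0 ┃ 


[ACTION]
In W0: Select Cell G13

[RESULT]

 ┃+     ~~                             ┃             
 ┃      ~~                             ┃             
 ┃   ** ~~                             ┃             
 ┃     **~                             ┃             
 ┃       **                            ┃             
 ┃         **       ....####           ┃             
 ┗━━━━━━━━━━━━━━━━━━━━━━━━━━━━━━━━━━━━━┛             
                                                     
                                                     
                                                     
                                                     
                                                     
                                                     
                                                     
                                                     
                                                     
                     ┏━━━━━━━━━━━━━━━━━━━━━━━━━━━━━┓ 
                     ┃ Spreadsheet                 ┃ 
                     ┠─────────────────────────────┨ 
                     ┃G13:                         ┃ 
                     ┃       A       B       C     ┃ 
                     ┃-----------------------------┃ 
                     ┃  1        0       0       0 ┃ 
                     ┃  2        0       0       0 ┃ 


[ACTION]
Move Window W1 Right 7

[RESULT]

        ┃+     ~~                             ┃      
        ┃      ~~                             ┃      
        ┃   ** ~~                             ┃      
        ┃     **~                             ┃      
        ┃       **                            ┃      
        ┃         **       ....####           ┃      
        ┗━━━━━━━━━━━━━━━━━━━━━━━━━━━━━━━━━━━━━┛      
                                                     
                                                     
                                                     
                                                     
                                                     
                                                     
                                                     
                                                     
                                                     
                     ┏━━━━━━━━━━━━━━━━━━━━━━━━━━━━━┓ 
                     ┃ Spreadsheet                 ┃ 
                     ┠─────────────────────────────┨ 
                     ┃G13:                         ┃ 
                     ┃       A       B       C     ┃ 
                     ┃-----------------------------┃ 
                     ┃  1        0       0       0 ┃ 
                     ┃  2        0       0       0 ┃ 


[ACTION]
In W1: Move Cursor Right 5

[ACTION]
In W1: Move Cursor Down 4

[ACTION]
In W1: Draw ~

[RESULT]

        ┃      ~~                             ┃      
        ┃      ~~                             ┃      
        ┃   ** ~~                             ┃      
        ┃     **~                             ┃      
        ┃     ~ **                            ┃      
        ┃         **       ....####           ┃      
        ┗━━━━━━━━━━━━━━━━━━━━━━━━━━━━━━━━━━━━━┛      
                                                     
                                                     
                                                     
                                                     
                                                     
                                                     
                                                     
                                                     
                                                     
                     ┏━━━━━━━━━━━━━━━━━━━━━━━━━━━━━┓ 
                     ┃ Spreadsheet                 ┃ 
                     ┠─────────────────────────────┨ 
                     ┃G13:                         ┃ 
                     ┃       A       B       C     ┃ 
                     ┃-----------------------------┃ 
                     ┃  1        0       0       0 ┃ 
                     ┃  2        0       0       0 ┃ 
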